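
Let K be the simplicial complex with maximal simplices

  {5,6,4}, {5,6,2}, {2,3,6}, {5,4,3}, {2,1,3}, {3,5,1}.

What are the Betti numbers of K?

Fix the vertex order 1 < 2 < 3 < 4 < 5 < 6 and write every simplex with vertices in increasing order. Then dim K = 2 and the simplices of K are:

  0-simplices (6): [1], [2], [3], [4], [5], [6]
  1-simplices (12): [1,2], [1,3], [1,5], [2,3], [2,5], [2,6], [3,4], [3,5], [3,6], [4,5], [4,6], [5,6]
  2-simplices (6): [1,2,3], [1,3,5], [2,3,6], [2,5,6], [3,4,5], [4,5,6]

so the chain groups are C_0 ≅ Z^6, C_1 ≅ Z^12, C_2 ≅ Z^6.

The boundary map ∂_1: C_1 → C_0 is given by ∂[p,q] = [q] − [p].
As a 6×12 matrix over Z this has rank 5, with invariant factors (1,1,1,1,1).

The boundary map ∂_2: C_2 → C_1 acts by ∂[p,q,r] = [q,r] − [p,r] + [p,q]. For instance
  ∂[3,4,5] = [4,5] − [3,5] + [3,4],
  ∂[1,3,5] = [3,5] − [1,5] + [1,3].
The 12×6 boundary matrix has rank 6 and Smith normal form diag(1,1,1,1,1,1).

Now H_k = ker ∂_k / im ∂_{k+1}, so:

  H_0: rank C_0 − rank ∂_1 = 6 − 5 = 1, and the invariant factors of ∂_1 are all 1, so H_0 ≅ Z.
  H_1: rank ker ∂_1 − rank ∂_2 = (12 − 5) − 6 = 1, and the invariant factors of ∂_2 are all 1, so H_1 ≅ Z.
  H_2: rank ker ∂_2 − rank ∂_3 = (6 − 6) − 0 = 0, and there is no ∂_3, so H_2 ≅ 0.

(K is a triangulation of the cylinder S^1 x I.)

Hence the Betti numbers are b_0 = 1, b_1 = 1, b_2 = 0.

b_0 = 1, b_1 = 1, b_2 = 0.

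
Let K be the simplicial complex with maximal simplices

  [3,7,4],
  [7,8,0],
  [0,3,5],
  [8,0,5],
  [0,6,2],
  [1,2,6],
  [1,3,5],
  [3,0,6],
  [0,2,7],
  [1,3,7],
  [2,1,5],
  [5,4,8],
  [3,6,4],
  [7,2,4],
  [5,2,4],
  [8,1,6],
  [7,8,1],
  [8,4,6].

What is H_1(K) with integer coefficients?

H_1 ≅ Z^2.

Take the total order 0 < 1 < 2 < 3 < 4 < 5 < 6 < 7 < 8 on the vertex set. Then K (dimension 2) consists of the simplices:

  0-simplices (9): [0], [1], [2], [3], [4], [5], [6], [7], [8]
  1-simplices (27): (27 of them)
  2-simplices (18): [0,2,6], [0,2,7], [0,3,5], [0,3,6], [0,5,8], [0,7,8], [1,2,5], [1,2,6], [1,3,5], [1,3,7], [1,6,8], [1,7,8], [2,4,5], [2,4,7], [3,4,6], [3,4,7], [4,5,8], [4,6,8]

giving chain groups C_0 ≅ Z^9, C_1 ≅ Z^27, C_2 ≅ Z^18.

∂_1: C_1 → C_0 is given by ∂[p,q] = [q] − [p]. For instance
  ∂[7,8] = [8] − [7].
The 9×27 boundary matrix has rank 8 and Smith normal form diag(1,1,1,1,1,1,1,1).

Boundary ∂_2: C_2 → C_1 maps a triangle to the signed sum of its edges. For instance
  ∂[0,5,8] = [5,8] − [0,8] + [0,5],
  ∂[0,2,7] = [2,7] − [0,7] + [0,2].
The resulting 27×18 matrix has rank 17, and its Smith normal form has invariant factors (1,1,1,1,1,1,1,1,1,1,1,1,1,1,1,1,1).

Now H_k = ker ∂_k / im ∂_{k+1}, so:

  H_1: rank ker ∂_1 − rank ∂_2 = (27 − 8) − 17 = 2, and the invariant factors of ∂_2 are all 1, so H_1 = Z^2.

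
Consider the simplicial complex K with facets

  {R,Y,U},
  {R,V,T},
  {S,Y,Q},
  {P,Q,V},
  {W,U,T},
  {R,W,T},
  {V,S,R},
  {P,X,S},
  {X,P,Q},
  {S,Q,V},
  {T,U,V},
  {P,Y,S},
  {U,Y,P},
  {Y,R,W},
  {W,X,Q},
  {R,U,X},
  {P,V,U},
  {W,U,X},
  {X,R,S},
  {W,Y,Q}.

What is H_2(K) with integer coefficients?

H_2 = 0.

Take the total order P < Q < R < S < T < U < V < W < X < Y on the vertex set. Then K (dimension 2) consists of the simplices:

  0-simplices (10): P, Q, R, S, T, U, V, W, X, Y
  1-simplices (30): PQ, PS, PU, PV, PX, PY, QS, QV, QW, QX, QY, RS, RT, RU, RV, RW, RX, RY, SV, SX, SY, TU, TV, TW, UV, UW, UX, UY, WX, WY
  2-simplices (20): PQV, PQX, PSX, PSY, PUV, PUY, QSV, QSY, QWX, QWY, RSV, RSX, RTV, RTW, RUX, RUY, RWY, TUV, TUW, UWX

so the chain groups are C_0 ≅ Z^10, C_1 ≅ Z^30, C_2 ≅ Z^20.

∂_1: C_1 → C_0 sends each edge [p,q] (with p < q) to q − p. For instance
  ∂SV = V − S.
This gives a 10×30 integer matrix of rank 9; reducing to Smith normal form yields diagonal entries (1,1,1,1,1,1,1,1,1).

The boundary map ∂_2: C_2 → C_1 maps a triangle to the signed sum of its edges. For instance
  ∂QSY = SY − QY + QS,
  ∂RUX = UX − RX + RU.
This gives a 30×20 integer matrix of rank 20; reducing to Smith normal form yields diagonal entries (1,1,1,1,1,1,1,1,1,1,1,1,1,1,1,1,1,1,1,2).

Computing H_k = (kernel of ∂_k) / (image of ∂_{k+1}):

  H_2: rank ker ∂_2 − rank ∂_3 = (20 − 20) − 0 = 0, and there is no ∂_3, so H_2 ≅ 0.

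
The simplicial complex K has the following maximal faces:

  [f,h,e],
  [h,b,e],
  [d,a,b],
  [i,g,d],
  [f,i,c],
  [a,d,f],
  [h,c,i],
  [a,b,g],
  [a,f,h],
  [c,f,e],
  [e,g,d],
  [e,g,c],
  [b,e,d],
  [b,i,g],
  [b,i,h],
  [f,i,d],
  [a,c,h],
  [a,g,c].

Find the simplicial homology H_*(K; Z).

We work with the vertex ordering a < b < c < d < e < f < g < h < i. The simplices of K, each written with vertices in increasing order, are:

  0-simplices (9): a, b, c, d, e, f, g, h, i
  1-simplices (27): ab, ac, ad, af, ag, ah, bd, be, bg, bh, bi, ce, cf, cg, ch, ci, de, df, dg, di, ef, eg, eh, fh, fi, gi, hi
  2-simplices (18): abd, abg, acg, ach, adf, afh, bde, beh, bgi, bhi, cef, ceg, cfi, chi, deg, dfi, dgi, efh

so the chain groups are C_0 ≅ Z^9, C_1 ≅ Z^27, C_2 ≅ Z^18.

The boundary map ∂_1: C_1 → C_0 is given by ∂[p,q] = [q] − [p].
The 9×27 boundary matrix has rank 8 and Smith normal form diag(1,1,1,1,1,1,1,1).

Boundary ∂_2: C_2 → C_1 acts by ∂[p,q,r] = [q,r] − [p,r] + [p,q]. For instance
  ∂ceg = eg − cg + ce,
  ∂cef = ef − cf + ce.
The 27×18 boundary matrix has rank 18 and Smith normal form diag(1,1,1,1,1,1,1,1,1,1,1,1,1,1,1,1,1,2).

Reading off H_k = ker ∂_k / im ∂_{k+1}:

  H_0: rank C_0 − rank ∂_1 = 9 − 8 = 1, and the invariant factors of ∂_1 are all 1, so H_0 ≅ Z.
  H_1: rank ker ∂_1 − rank ∂_2 = (27 − 8) − 18 = 1, and ∂_2 has invariant factor 2 > 1, so H_1 ≅ Z ⊕ Z/2Z.
  H_2: rank ker ∂_2 − rank ∂_3 = (18 − 18) − 0 = 0, and there is no ∂_3, so H_2 ≅ 0.

H_0 ≅ Z,  H_1 ≅ Z ⊕ Z/2Z,  H_2 = 0.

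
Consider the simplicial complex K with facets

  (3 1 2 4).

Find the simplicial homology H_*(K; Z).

Order the vertices as 1 < 2 < 3 < 4. Listing each simplex with vertices in this order, K has dimension 3 with simplices:

  0-simplices (4): [1], [2], [3], [4]
  1-simplices (6): [1,2], [1,3], [1,4], [2,3], [2,4], [3,4]
  2-simplices (4): [1,2,3], [1,2,4], [1,3,4], [2,3,4]
  3-simplices (1): [1,2,3,4]

so the chain groups are C_0 ≅ Z^4, C_1 ≅ Z^6, C_2 ≅ Z^4, C_3 ≅ Z^1.

The boundary map ∂_1: C_1 → C_0 sends each edge [p,q] (with p < q) to q − p. For instance
  ∂[1,4] = [4] − [1].
The resulting 4×6 matrix has rank 3, and its Smith normal form has invariant factors (1,1,1).

∂_2: C_2 → C_1 acts by ∂[p,q,r] = [q,r] − [p,r] + [p,q]. For instance
  ∂[1,2,4] = [2,4] − [1,4] + [1,2],
  ∂[1,2,3] = [2,3] − [1,3] + [1,2].
As a 6×4 matrix over Z this has rank 3, with invariant factors (1,1,1).

Boundary ∂_3: C_3 → C_2 sends each 3-simplex σ to the alternating sum Σ_i (−1)^i (σ with its i-th vertex removed). For instance
  ∂[1,2,3,4] = [2,3,4] − [1,3,4] + [1,2,4] − [1,2,3].
The 4×1 boundary matrix has rank 1 and Smith normal form diag(1).

From H_k ≅ ker(∂_k) / im(∂_{k+1}) we obtain:

  H_0: rank C_0 − rank ∂_1 = 4 − 3 = 1, and the invariant factors of ∂_1 are all 1, so H_0 ≅ Z.
  H_1: rank ker ∂_1 − rank ∂_2 = (6 − 3) − 3 = 0, and the invariant factors of ∂_2 are all 1, so H_1 ≅ 0.
  H_2: rank ker ∂_2 − rank ∂_3 = (4 − 3) − 1 = 0, and the invariant factors of ∂_3 are all 1, so H_2 ≅ 0.
  H_3: rank ker ∂_3 − rank ∂_4 = (1 − 1) − 0 = 0, and there is no ∂_4, so H_3 ≅ 0.

(K is a triangulation of the 3-simplex.)

H_0 = Z,  H_1 = 0,  H_2 = 0,  H_3 = 0.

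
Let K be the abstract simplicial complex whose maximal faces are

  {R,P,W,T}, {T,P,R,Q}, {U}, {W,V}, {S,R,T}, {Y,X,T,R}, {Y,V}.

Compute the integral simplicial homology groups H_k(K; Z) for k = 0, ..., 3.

Order the vertices as P < Q < R < S < T < U < V < W < X < Y. Listing each simplex with vertices in this order, K has dimension 3 with simplices:

  0-simplices (10): P, Q, R, S, T, U, V, W, X, Y
  1-simplices (18): PQ, PR, PT, PW, QR, QT, RS, RT, RW, RX, RY, ST, TW, TX, TY, VW, VY, XY
  2-simplices (12): PQR, PQT, PRT, PRW, PTW, QRT, RST, RTW, RTX, RTY, RXY, TXY
  3-simplices (3): PQRT, PRTW, RTXY

so the chain groups are C_0 ≅ Z^10, C_1 ≅ Z^18, C_2 ≅ Z^12, C_3 ≅ Z^3.

∂_1: C_1 → C_0 sends each edge [p,q] (with p < q) to q − p. For instance
  ∂QT = T − Q.
This gives a 10×18 integer matrix of rank 8; reducing to Smith normal form yields diagonal entries (1,1,1,1,1,1,1,1).

The boundary map ∂_2: C_2 → C_1 maps a triangle to the signed sum of its edges. For instance
  ∂RTY = TY − RY + RT,
  ∂RTX = TX − RX + RT.
As a 18×12 matrix over Z this has rank 9, with invariant factors (1,1,1,1,1,1,1,1,1).

Boundary ∂_3: C_3 → C_2 sends each 3-simplex σ to the alternating sum Σ_i (−1)^i (σ with its i-th vertex removed). For instance
  ∂PQRT = QRT − PRT + PQT − PQR,
  ∂RTXY = TXY − RXY + RTY − RTX.
This gives a 12×3 integer matrix of rank 3; reducing to Smith normal form yields diagonal entries (1,1,1).

Now H_k = ker ∂_k / im ∂_{k+1}, so:

  H_0: rank C_0 − rank ∂_1 = 10 − 8 = 2, and the invariant factors of ∂_1 are all 1, so H_0 = Z^2.
  H_1: rank ker ∂_1 − rank ∂_2 = (18 − 8) − 9 = 1, and the invariant factors of ∂_2 are all 1, so H_1 = Z.
  H_2: rank ker ∂_2 − rank ∂_3 = (12 − 9) − 3 = 0, and the invariant factors of ∂_3 are all 1, so H_2 = 0.
  H_3: rank ker ∂_3 − rank ∂_4 = (3 − 3) − 0 = 0, and there is no ∂_4, so H_3 = 0.

As a check, the Euler characteristic is 10 − 18 + 12 − 3 = 1, which agrees with 2 − 1 + 0 − 0 = 1.

H_0 ≅ Z^2,  H_1 ≅ Z,  H_2 = 0,  H_3 = 0.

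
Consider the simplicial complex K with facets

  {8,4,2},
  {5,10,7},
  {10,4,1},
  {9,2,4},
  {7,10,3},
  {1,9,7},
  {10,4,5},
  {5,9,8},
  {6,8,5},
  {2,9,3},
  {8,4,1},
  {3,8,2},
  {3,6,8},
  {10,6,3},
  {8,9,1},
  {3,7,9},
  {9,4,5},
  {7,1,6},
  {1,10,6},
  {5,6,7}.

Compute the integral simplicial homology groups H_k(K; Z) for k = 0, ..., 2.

H_0 = Z,  H_1 = Z × Z/2,  H_2 = 0.

Fix the vertex order 1 < 2 < 3 < 4 < 5 < 6 < 7 < 8 < 9 < 10 and write every simplex with vertices in increasing order. Then dim K = 2 and the simplices of K are:

  0-simplices (10): [1], [2], [3], [4], [5], [6], [7], [8], [9], [10]
  1-simplices (30): (30 of them)
  2-simplices (20): (20 of them)

so the chain groups are C_0 ≅ Z^10, C_1 ≅ Z^30, C_2 ≅ Z^20.

Boundary ∂_1: C_1 → C_0 is given by ∂[p,q] = [q] − [p]. For instance
  ∂[5,6] = [6] − [5].
The resulting 10×30 matrix has rank 9, and its Smith normal form has invariant factors (1,1,1,1,1,1,1,1,1).

Boundary ∂_2: C_2 → C_1 maps a triangle to the signed sum of its edges. For instance
  ∂[1,4,10] = [4,10] − [1,10] + [1,4],
  ∂[1,6,7] = [6,7] − [1,7] + [1,6].
The resulting 30×20 matrix has rank 20, and its Smith normal form has invariant factors (1,1,1,1,1,1,1,1,1,1,1,1,1,1,1,1,1,1,1,2).

Computing H_k = (kernel of ∂_k) / (image of ∂_{k+1}):

  H_0: rank C_0 − rank ∂_1 = 10 − 9 = 1, and the invariant factors of ∂_1 are all 1, so H_0 ≅ Z.
  H_1: rank ker ∂_1 − rank ∂_2 = (30 − 9) − 20 = 1, and ∂_2 has invariant factor 2 > 1, so H_1 ≅ Z × Z/2.
  H_2: rank ker ∂_2 − rank ∂_3 = (20 − 20) − 0 = 0, and there is no ∂_3, so H_2 ≅ 0.

As a check, the Euler characteristic is 10 − 30 + 20 = 0, which agrees with 1 − 1 + 0 = 0.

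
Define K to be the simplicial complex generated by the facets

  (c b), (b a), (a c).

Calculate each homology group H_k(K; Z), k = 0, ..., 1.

H_0 ≅ Z,  H_1 ≅ Z.

Order the vertices as a < b < c. Listing each simplex with vertices in this order, K has dimension 1 with simplices:

  0-simplices (3): a, b, c
  1-simplices (3): ab, ac, bc

giving chain groups C_0 ≅ Z^3, C_1 ≅ Z^3.

Boundary ∂_1: C_1 → C_0 maps an edge to its endpoints' difference, ∂[p,q] = q − p. For instance
  ∂bc = c − b.
The 3×3 boundary matrix has rank 2 and Smith normal form diag(1,1).

Now H_k = ker ∂_k / im ∂_{k+1}, so:

  H_0: rank C_0 − rank ∂_1 = 3 − 2 = 1, and the invariant factors of ∂_1 are all 1, so H_0 = Z.
  H_1: rank ker ∂_1 − rank ∂_2 = (3 − 2) − 0 = 1, and there is no ∂_2, so H_1 = Z.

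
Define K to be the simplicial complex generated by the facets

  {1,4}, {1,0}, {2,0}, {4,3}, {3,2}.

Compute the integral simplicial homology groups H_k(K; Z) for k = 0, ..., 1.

We work with the vertex ordering 0 < 1 < 2 < 3 < 4. The simplices of K, each written with vertices in increasing order, are:

  0-simplices (5): [0], [1], [2], [3], [4]
  1-simplices (5): [0,1], [0,2], [1,4], [2,3], [3,4]

giving chain groups C_0 ≅ Z^5, C_1 ≅ Z^5.

Boundary ∂_1: C_1 → C_0 is given by ∂[p,q] = [q] − [p]. For instance
  ∂[0,2] = [2] − [0].
This gives a 5×5 integer matrix of rank 4; reducing to Smith normal form yields diagonal entries (1,1,1,1).

Computing H_k = (kernel of ∂_k) / (image of ∂_{k+1}):

  H_0: rank C_0 − rank ∂_1 = 5 − 4 = 1, and the invariant factors of ∂_1 are all 1, so H_0 = Z.
  H_1: rank ker ∂_1 − rank ∂_2 = (5 − 4) − 0 = 1, and there is no ∂_2, so H_1 = Z.

H_0 = Z,  H_1 = Z.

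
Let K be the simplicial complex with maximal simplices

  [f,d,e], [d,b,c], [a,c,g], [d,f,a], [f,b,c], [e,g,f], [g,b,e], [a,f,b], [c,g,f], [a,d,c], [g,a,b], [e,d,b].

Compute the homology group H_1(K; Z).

Fix the vertex order a < b < c < d < e < f < g and write every simplex with vertices in increasing order. Then dim K = 2 and the simplices of K are:

  0-simplices (7): a, b, c, d, e, f, g
  1-simplices (18): ab, ac, ad, af, ag, bc, bd, be, bf, bg, cd, cf, cg, de, df, ef, eg, fg
  2-simplices (12): abf, abg, acd, acg, adf, bcd, bcf, bde, beg, cfg, def, efg

Hence C_0 ≅ Z^7, C_1 ≅ Z^18, C_2 ≅ Z^12.

Boundary ∂_1: C_1 → C_0 maps an edge to its endpoints' difference, ∂[p,q] = q − p. For instance
  ∂eg = g − e.
The 7×18 boundary matrix has rank 6 and Smith normal form diag(1,1,1,1,1,1).

∂_2: C_2 → C_1 maps a triangle to the signed sum of its edges. For instance
  ∂bcd = cd − bd + bc,
  ∂efg = fg − eg + ef.
The 18×12 boundary matrix has rank 12 and Smith normal form diag(1,1,1,1,1,1,1,1,1,1,1,2).

Now H_k = ker ∂_k / im ∂_{k+1}, so:

  H_1: rank ker ∂_1 − rank ∂_2 = (18 − 6) − 12 = 0, and ∂_2 has invariant factor 2 > 1, so H_1 = Z/2.

H_1 ≅ Z/2.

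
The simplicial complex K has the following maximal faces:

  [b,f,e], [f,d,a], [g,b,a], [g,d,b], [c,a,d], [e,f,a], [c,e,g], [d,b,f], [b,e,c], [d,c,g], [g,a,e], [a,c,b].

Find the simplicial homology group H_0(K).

K has 7 vertices, 18 edges, 12 triangles.
rank ∂_0 = 0, rank ∂_1 = 6 ⇒ b_0 = 7 − 0 − 6 = 1; all invariant factors of ∂_1 are 1 so no torsion. So H_0 = Z.

H_0 = Z.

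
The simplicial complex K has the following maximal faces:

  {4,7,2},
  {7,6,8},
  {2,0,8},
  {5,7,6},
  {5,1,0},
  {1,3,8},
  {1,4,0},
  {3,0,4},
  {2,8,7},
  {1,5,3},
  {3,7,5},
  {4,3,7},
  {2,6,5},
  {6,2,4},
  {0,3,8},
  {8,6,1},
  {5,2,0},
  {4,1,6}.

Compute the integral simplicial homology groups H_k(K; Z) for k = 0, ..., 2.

H_0 = Z,  H_1 = Z ⊕ Z/2Z,  H_2 = 0.

Order the vertices as 0 < 1 < 2 < 3 < 4 < 5 < 6 < 7 < 8. Listing each simplex with vertices in this order, K has dimension 2 with simplices:

  0-simplices (9): [0], [1], [2], [3], [4], [5], [6], [7], [8]
  1-simplices (27): (27 of them)
  2-simplices (18): [0,1,4], [0,1,5], [0,2,5], [0,2,8], [0,3,4], [0,3,8], [1,3,5], [1,3,8], [1,4,6], [1,6,8], [2,4,6], [2,4,7], [2,5,6], [2,7,8], [3,4,7], [3,5,7], [5,6,7], [6,7,8]

Hence C_0 ≅ Z^9, C_1 ≅ Z^27, C_2 ≅ Z^18.

Boundary ∂_1: C_1 → C_0 maps an edge to its endpoints' difference, ∂[p,q] = q − p. For instance
  ∂[0,5] = [5] − [0].
This gives a 9×27 integer matrix of rank 8; reducing to Smith normal form yields diagonal entries (1,1,1,1,1,1,1,1).

Boundary ∂_2: C_2 → C_1 sends each 2-simplex [p,q,r] to [q,r] − [p,r] + [p,q]. For instance
  ∂[1,4,6] = [4,6] − [1,6] + [1,4],
  ∂[6,7,8] = [7,8] − [6,8] + [6,7].
As a 27×18 matrix over Z this has rank 18, with invariant factors (1,1,1,1,1,1,1,1,1,1,1,1,1,1,1,1,1,2).

Reading off H_k = ker ∂_k / im ∂_{k+1}:

  H_0: rank C_0 − rank ∂_1 = 9 − 8 = 1, and the invariant factors of ∂_1 are all 1, so H_0 ≅ Z.
  H_1: rank ker ∂_1 − rank ∂_2 = (27 − 8) − 18 = 1, and ∂_2 has invariant factor 2 > 1, so H_1 ≅ Z ⊕ Z/2Z.
  H_2: rank ker ∂_2 − rank ∂_3 = (18 − 18) − 0 = 0, and there is no ∂_3, so H_2 ≅ 0.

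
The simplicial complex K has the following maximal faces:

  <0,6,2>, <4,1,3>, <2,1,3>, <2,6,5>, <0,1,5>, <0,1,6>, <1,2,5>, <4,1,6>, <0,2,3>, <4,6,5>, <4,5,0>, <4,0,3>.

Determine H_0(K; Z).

Order the vertices as 0 < 1 < 2 < 3 < 4 < 5 < 6. Listing each simplex with vertices in this order, K has dimension 2 with simplices:

  0-simplices (7): [0], [1], [2], [3], [4], [5], [6]
  1-simplices (18): [0,1], [0,2], [0,3], [0,4], [0,5], [0,6], [1,2], [1,3], [1,4], [1,5], [1,6], [2,3], [2,5], [2,6], [3,4], [4,5], [4,6], [5,6]
  2-simplices (12): [0,1,5], [0,1,6], [0,2,3], [0,2,6], [0,3,4], [0,4,5], [1,2,3], [1,2,5], [1,3,4], [1,4,6], [2,5,6], [4,5,6]

giving chain groups C_0 ≅ Z^7, C_1 ≅ Z^18, C_2 ≅ Z^12.

∂_1: C_1 → C_0 is given by ∂[p,q] = [q] − [p].
The 7×18 boundary matrix has rank 6 and Smith normal form diag(1,1,1,1,1,1).

∂_2: C_2 → C_1 maps a triangle to the signed sum of its edges. For instance
  ∂[0,2,6] = [2,6] − [0,6] + [0,2],
  ∂[1,4,6] = [4,6] − [1,6] + [1,4].
As a 18×12 matrix over Z this has rank 12, with invariant factors (1,1,1,1,1,1,1,1,1,1,1,2).

Reading off H_k = ker ∂_k / im ∂_{k+1}:

  H_0: rank C_0 − rank ∂_1 = 7 − 6 = 1, and the invariant factors of ∂_1 are all 1, so H_0 = Z.

(K is a triangulation of the real projective plane RP^2.)

H_0 ≅ Z.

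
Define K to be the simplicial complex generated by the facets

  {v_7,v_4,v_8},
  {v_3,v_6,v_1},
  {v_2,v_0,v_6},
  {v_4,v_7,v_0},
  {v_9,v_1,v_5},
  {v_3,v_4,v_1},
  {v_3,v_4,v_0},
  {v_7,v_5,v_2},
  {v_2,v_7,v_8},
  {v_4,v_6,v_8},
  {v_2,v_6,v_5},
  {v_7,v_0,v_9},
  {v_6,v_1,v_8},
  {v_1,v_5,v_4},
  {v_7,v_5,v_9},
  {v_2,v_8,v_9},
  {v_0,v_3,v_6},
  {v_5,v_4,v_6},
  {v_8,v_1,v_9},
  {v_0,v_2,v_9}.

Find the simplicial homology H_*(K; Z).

H_0 = Z,  H_1 = Z ⊕ Z_2,  H_2 = 0.

Order the vertices as v_0 < v_1 < v_2 < v_3 < v_4 < v_5 < v_6 < v_7 < v_8 < v_9. Listing each simplex with vertices in this order, K has dimension 2 with simplices:

  0-simplices (10): [v_0], [v_1], [v_2], [v_3], [v_4], [v_5], [v_6], [v_7], [v_8], [v_9]
  1-simplices (30): (30 of them)
  2-simplices (20): (20 of them)

so the chain groups are C_0 ≅ Z^10, C_1 ≅ Z^30, C_2 ≅ Z^20.

∂_1: C_1 → C_0 sends each edge [p,q] (with p < q) to q − p.
The resulting 10×30 matrix has rank 9, and its Smith normal form has invariant factors (1,1,1,1,1,1,1,1,1).

Boundary ∂_2: C_2 → C_1 acts by ∂[p,q,r] = [q,r] − [p,r] + [p,q]. For instance
  ∂[v_4,v_6,v_8] = [v_6,v_8] − [v_4,v_8] + [v_4,v_6],
  ∂[v_2,v_8,v_9] = [v_8,v_9] − [v_2,v_9] + [v_2,v_8].
The 30×20 boundary matrix has rank 20 and Smith normal form diag(1,1,1,1,1,1,1,1,1,1,1,1,1,1,1,1,1,1,1,2).

Reading off H_k = ker ∂_k / im ∂_{k+1}:

  H_0: rank C_0 − rank ∂_1 = 10 − 9 = 1, and the invariant factors of ∂_1 are all 1, so H_0 ≅ Z.
  H_1: rank ker ∂_1 − rank ∂_2 = (30 − 9) − 20 = 1, and ∂_2 has invariant factor 2 > 1, so H_1 ≅ Z ⊕ Z_2.
  H_2: rank ker ∂_2 − rank ∂_3 = (20 − 20) − 0 = 0, and there is no ∂_3, so H_2 ≅ 0.

As a check, the Euler characteristic is 10 − 30 + 20 = 0, which agrees with 1 − 1 + 0 = 0.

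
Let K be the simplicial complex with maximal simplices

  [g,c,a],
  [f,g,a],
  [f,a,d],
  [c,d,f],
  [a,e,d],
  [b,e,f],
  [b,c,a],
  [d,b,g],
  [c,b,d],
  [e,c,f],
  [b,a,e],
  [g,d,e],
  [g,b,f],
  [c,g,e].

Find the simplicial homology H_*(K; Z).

K has 7 vertices, 21 edges, 14 triangles.
rank ∂_0 = 0, rank ∂_1 = 6 ⇒ b_0 = 7 − 0 − 6 = 1; all invariant factors of ∂_1 are 1 so no torsion. So H_0 = Z.
rank ∂_1 = 6, rank ∂_2 = 13 ⇒ b_1 = 21 − 6 − 13 = 2; all invariant factors of ∂_2 are 1 so no torsion. So H_1 = Z^2.
rank ∂_2 = 13, rank ∂_3 = 0 ⇒ b_2 = 14 − 13 − 0 = 1. So H_2 = Z.

H_0 ≅ Z,  H_1 ≅ Z^2,  H_2 ≅ Z.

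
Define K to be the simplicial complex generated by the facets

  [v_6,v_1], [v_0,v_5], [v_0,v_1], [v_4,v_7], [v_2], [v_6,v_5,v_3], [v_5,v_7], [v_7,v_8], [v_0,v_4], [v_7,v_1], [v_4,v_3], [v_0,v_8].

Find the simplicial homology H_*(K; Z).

H_0 ≅ Z^2,  H_1 ≅ Z^5,  H_2 = 0.

Fix the vertex order v_0 < v_1 < v_2 < v_3 < v_4 < v_5 < v_6 < v_7 < v_8 and write every simplex with vertices in increasing order. Then dim K = 2 and the simplices of K are:

  0-simplices (9): [v_0], [v_1], [v_2], [v_3], [v_4], [v_5], [v_6], [v_7], [v_8]
  1-simplices (13): [v_0,v_1], [v_0,v_4], [v_0,v_5], [v_0,v_8], [v_1,v_6], [v_1,v_7], [v_3,v_4], [v_3,v_5], [v_3,v_6], [v_4,v_7], [v_5,v_6], [v_5,v_7], [v_7,v_8]
  2-simplices (1): [v_3,v_5,v_6]

giving chain groups C_0 ≅ Z^9, C_1 ≅ Z^13, C_2 ≅ Z^1.

∂_1: C_1 → C_0 maps an edge to its endpoints' difference, ∂[p,q] = q − p.
The resulting 9×13 matrix has rank 7, and its Smith normal form has invariant factors (1,1,1,1,1,1,1).

The boundary map ∂_2: C_2 → C_1 maps a triangle to the signed sum of its edges. For instance
  ∂[v_3,v_5,v_6] = [v_5,v_6] − [v_3,v_6] + [v_3,v_5].
The 13×1 boundary matrix has rank 1 and Smith normal form diag(1).

Now H_k = ker ∂_k / im ∂_{k+1}, so:

  H_0: rank C_0 − rank ∂_1 = 9 − 7 = 2, and the invariant factors of ∂_1 are all 1, so H_0 ≅ Z^2.
  H_1: rank ker ∂_1 − rank ∂_2 = (13 − 7) − 1 = 5, and the invariant factors of ∂_2 are all 1, so H_1 ≅ Z^5.
  H_2: rank ker ∂_2 − rank ∂_3 = (1 − 1) − 0 = 0, and there is no ∂_3, so H_2 ≅ 0.

As a check, the Euler characteristic is 9 − 13 + 1 = -3, which agrees with 2 − 5 + 0 = -3.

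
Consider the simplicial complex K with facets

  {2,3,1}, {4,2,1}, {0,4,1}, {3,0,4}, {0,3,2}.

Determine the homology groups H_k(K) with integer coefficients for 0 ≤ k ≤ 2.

H_0 = Z,  H_1 = Z,  H_2 = 0.

K has 5 vertices, 10 edges, 5 triangles.
rank ∂_0 = 0, rank ∂_1 = 4 ⇒ b_0 = 5 − 0 − 4 = 1; all invariant factors of ∂_1 are 1 so no torsion. So H_0 ≅ Z.
rank ∂_1 = 4, rank ∂_2 = 5 ⇒ b_1 = 10 − 4 − 5 = 1; all invariant factors of ∂_2 are 1 so no torsion. So H_1 ≅ Z.
rank ∂_2 = 5, rank ∂_3 = 0 ⇒ b_2 = 5 − 5 − 0 = 0. So H_2 ≅ 0.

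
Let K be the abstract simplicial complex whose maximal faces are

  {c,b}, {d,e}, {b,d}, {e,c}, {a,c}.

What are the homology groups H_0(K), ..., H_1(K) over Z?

H_0 ≅ Z,  H_1 ≅ Z.

We work with the vertex ordering a < b < c < d < e. The simplices of K, each written with vertices in increasing order, are:

  0-simplices (5): a, b, c, d, e
  1-simplices (5): ac, bc, bd, ce, de

so the chain groups are C_0 ≅ Z^5, C_1 ≅ Z^5.

The boundary map ∂_1: C_1 → C_0 is given by ∂[p,q] = [q] − [p].
The resulting 5×5 matrix has rank 4, and its Smith normal form has invariant factors (1,1,1,1).

Now H_k = ker ∂_k / im ∂_{k+1}, so:

  H_0: rank C_0 − rank ∂_1 = 5 − 4 = 1, and the invariant factors of ∂_1 are all 1, so H_0 = Z.
  H_1: rank ker ∂_1 − rank ∂_2 = (5 − 4) − 0 = 1, and there is no ∂_2, so H_1 = Z.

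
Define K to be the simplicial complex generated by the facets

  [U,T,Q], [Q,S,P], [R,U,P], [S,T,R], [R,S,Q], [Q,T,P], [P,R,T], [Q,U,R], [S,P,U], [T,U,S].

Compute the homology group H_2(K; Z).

H_2 = 0.

Take the total order P < Q < R < S < T < U on the vertex set. Then K (dimension 2) consists of the simplices:

  0-simplices (6): P, Q, R, S, T, U
  1-simplices (15): PQ, PR, PS, PT, PU, QR, QS, QT, QU, RS, RT, RU, ST, SU, TU
  2-simplices (10): PQS, PQT, PRT, PRU, PSU, QRS, QRU, QTU, RST, STU

Hence C_0 ≅ Z^6, C_1 ≅ Z^15, C_2 ≅ Z^10.

Boundary ∂_1: C_1 → C_0 maps an edge to its endpoints' difference, ∂[p,q] = q − p. For instance
  ∂RU = U − R.
The 6×15 boundary matrix has rank 5 and Smith normal form diag(1,1,1,1,1).

Boundary ∂_2: C_2 → C_1 acts by ∂[p,q,r] = [q,r] − [p,r] + [p,q]. For instance
  ∂PRT = RT − PT + PR,
  ∂STU = TU − SU + ST.
This gives a 15×10 integer matrix of rank 10; reducing to Smith normal form yields diagonal entries (1,1,1,1,1,1,1,1,1,2).

Computing H_k = (kernel of ∂_k) / (image of ∂_{k+1}):

  H_2: rank ker ∂_2 − rank ∂_3 = (10 − 10) − 0 = 0, and there is no ∂_3, so H_2 ≅ 0.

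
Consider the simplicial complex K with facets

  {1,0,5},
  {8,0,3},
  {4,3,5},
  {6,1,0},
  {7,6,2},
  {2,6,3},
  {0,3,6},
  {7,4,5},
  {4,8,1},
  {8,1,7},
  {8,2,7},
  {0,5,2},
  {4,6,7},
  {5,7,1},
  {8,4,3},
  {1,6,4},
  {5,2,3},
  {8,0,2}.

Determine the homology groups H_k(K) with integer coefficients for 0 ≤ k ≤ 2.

H_0 ≅ Z,  H_1 ≅ Z ⊕ Z/2,  H_2 = 0.

Fix the vertex order 0 < 1 < 2 < 3 < 4 < 5 < 6 < 7 < 8 and write every simplex with vertices in increasing order. Then dim K = 2 and the simplices of K are:

  0-simplices (9): [0], [1], [2], [3], [4], [5], [6], [7], [8]
  1-simplices (27): (27 of them)
  2-simplices (18): [0,1,5], [0,1,6], [0,2,5], [0,2,8], [0,3,6], [0,3,8], [1,4,6], [1,4,8], [1,5,7], [1,7,8], [2,3,5], [2,3,6], [2,6,7], [2,7,8], [3,4,5], [3,4,8], [4,5,7], [4,6,7]

Hence C_0 ≅ Z^9, C_1 ≅ Z^27, C_2 ≅ Z^18.

∂_1: C_1 → C_0 maps an edge to its endpoints' difference, ∂[p,q] = q − p. For instance
  ∂[0,3] = [3] − [0].
This gives a 9×27 integer matrix of rank 8; reducing to Smith normal form yields diagonal entries (1,1,1,1,1,1,1,1).

The boundary map ∂_2: C_2 → C_1 acts by ∂[p,q,r] = [q,r] − [p,r] + [p,q]. For instance
  ∂[0,2,5] = [2,5] − [0,5] + [0,2],
  ∂[1,4,6] = [4,6] − [1,6] + [1,4].
The 27×18 boundary matrix has rank 18 and Smith normal form diag(1,1,1,1,1,1,1,1,1,1,1,1,1,1,1,1,1,2).

From H_k ≅ ker(∂_k) / im(∂_{k+1}) we obtain:

  H_0: rank C_0 − rank ∂_1 = 9 − 8 = 1, and the invariant factors of ∂_1 are all 1, so H_0 = Z.
  H_1: rank ker ∂_1 − rank ∂_2 = (27 − 8) − 18 = 1, and ∂_2 has invariant factor 2 > 1, so H_1 = Z ⊕ Z/2.
  H_2: rank ker ∂_2 − rank ∂_3 = (18 − 18) − 0 = 0, and there is no ∂_3, so H_2 = 0.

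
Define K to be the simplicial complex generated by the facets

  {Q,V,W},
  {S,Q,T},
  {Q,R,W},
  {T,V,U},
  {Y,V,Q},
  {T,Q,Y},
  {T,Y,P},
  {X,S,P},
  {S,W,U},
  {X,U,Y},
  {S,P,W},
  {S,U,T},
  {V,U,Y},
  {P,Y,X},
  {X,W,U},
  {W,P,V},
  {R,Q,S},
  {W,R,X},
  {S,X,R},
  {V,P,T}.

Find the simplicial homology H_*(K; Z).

H_0 ≅ Z,  H_1 ≅ Z ⊕ Z/2,  H_2 = 0.

Take the total order P < Q < R < S < T < U < V < W < X < Y on the vertex set. Then K (dimension 2) consists of the simplices:

  0-simplices (10): P, Q, R, S, T, U, V, W, X, Y
  1-simplices (30): PS, PT, PV, PW, PX, PY, QR, QS, QT, QV, QW, QY, RS, RW, RX, ST, SU, SW, SX, TU, TV, TY, UV, UW, UX, UY, VW, VY, WX, XY
  2-simplices (20): PSW, PSX, PTV, PTY, PVW, PXY, QRS, QRW, QST, QTY, QVW, QVY, RSX, RWX, STU, SUW, TUV, UVY, UWX, UXY

Hence C_0 ≅ Z^10, C_1 ≅ Z^30, C_2 ≅ Z^20.

∂_1: C_1 → C_0 sends each edge [p,q] (with p < q) to q − p. For instance
  ∂PX = X − P.
The resulting 10×30 matrix has rank 9, and its Smith normal form has invariant factors (1,1,1,1,1,1,1,1,1).

∂_2: C_2 → C_1 sends each 2-simplex [p,q,r] to [q,r] − [p,r] + [p,q]. For instance
  ∂RSX = SX − RX + RS,
  ∂QVY = VY − QY + QV.
The 30×20 boundary matrix has rank 20 and Smith normal form diag(1,1,1,1,1,1,1,1,1,1,1,1,1,1,1,1,1,1,1,2).

Computing H_k = (kernel of ∂_k) / (image of ∂_{k+1}):

  H_0: rank C_0 − rank ∂_1 = 10 − 9 = 1, and the invariant factors of ∂_1 are all 1, so H_0 ≅ Z.
  H_1: rank ker ∂_1 − rank ∂_2 = (30 − 9) − 20 = 1, and ∂_2 has invariant factor 2 > 1, so H_1 ≅ Z ⊕ Z/2.
  H_2: rank ker ∂_2 − rank ∂_3 = (20 − 20) − 0 = 0, and there is no ∂_3, so H_2 ≅ 0.

(K is a triangulation of the Klein bottle.)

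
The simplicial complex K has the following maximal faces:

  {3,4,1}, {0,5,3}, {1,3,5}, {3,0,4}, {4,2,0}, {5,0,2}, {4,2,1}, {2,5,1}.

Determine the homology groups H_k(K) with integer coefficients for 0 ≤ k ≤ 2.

Take the total order 0 < 1 < 2 < 3 < 4 < 5 on the vertex set. Then K (dimension 2) consists of the simplices:

  0-simplices (6): [0], [1], [2], [3], [4], [5]
  1-simplices (12): [0,2], [0,3], [0,4], [0,5], [1,2], [1,3], [1,4], [1,5], [2,4], [2,5], [3,4], [3,5]
  2-simplices (8): [0,2,4], [0,2,5], [0,3,4], [0,3,5], [1,2,4], [1,2,5], [1,3,4], [1,3,5]

Hence C_0 ≅ Z^6, C_1 ≅ Z^12, C_2 ≅ Z^8.

The boundary map ∂_1: C_1 → C_0 is given by ∂[p,q] = [q] − [p].
The resulting 6×12 matrix has rank 5, and its Smith normal form has invariant factors (1,1,1,1,1).

∂_2: C_2 → C_1 acts by ∂[p,q,r] = [q,r] − [p,r] + [p,q]. For instance
  ∂[1,3,5] = [3,5] − [1,5] + [1,3],
  ∂[0,3,5] = [3,5] − [0,5] + [0,3].
The 12×8 boundary matrix has rank 7 and Smith normal form diag(1,1,1,1,1,1,1).

Reading off H_k = ker ∂_k / im ∂_{k+1}:

  H_0: rank C_0 − rank ∂_1 = 6 − 5 = 1, and the invariant factors of ∂_1 are all 1, so H_0 ≅ Z.
  H_1: rank ker ∂_1 − rank ∂_2 = (12 − 5) − 7 = 0, and the invariant factors of ∂_2 are all 1, so H_1 ≅ 0.
  H_2: rank ker ∂_2 − rank ∂_3 = (8 − 7) − 0 = 1, and there is no ∂_3, so H_2 ≅ Z.

As a check, the Euler characteristic is 6 − 12 + 8 = 2, which agrees with 1 − 0 + 1 = 2.

H_0 ≅ Z,  H_1 = 0,  H_2 ≅ Z.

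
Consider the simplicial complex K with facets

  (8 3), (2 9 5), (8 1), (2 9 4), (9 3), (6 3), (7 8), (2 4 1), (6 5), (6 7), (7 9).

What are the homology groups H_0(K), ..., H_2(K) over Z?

H_0 ≅ Z,  H_1 ≅ Z^4,  H_2 = 0.

Fix the vertex order 1 < 2 < 3 < 4 < 5 < 6 < 7 < 8 < 9 and write every simplex with vertices in increasing order. Then dim K = 2 and the simplices of K are:

  0-simplices (9): [1], [2], [3], [4], [5], [6], [7], [8], [9]
  1-simplices (15): [1,2], [1,4], [1,8], [2,4], [2,5], [2,9], [3,6], [3,8], [3,9], [4,9], [5,6], [5,9], [6,7], [7,8], [7,9]
  2-simplices (3): [1,2,4], [2,4,9], [2,5,9]

giving chain groups C_0 ≅ Z^9, C_1 ≅ Z^15, C_2 ≅ Z^3.

∂_1: C_1 → C_0 maps an edge to its endpoints' difference, ∂[p,q] = q − p. For instance
  ∂[1,8] = [8] − [1].
The 9×15 boundary matrix has rank 8 and Smith normal form diag(1,1,1,1,1,1,1,1).

Boundary ∂_2: C_2 → C_1 maps a triangle to the signed sum of its edges. For instance
  ∂[2,5,9] = [5,9] − [2,9] + [2,5],
  ∂[1,2,4] = [2,4] − [1,4] + [1,2].
The 15×3 boundary matrix has rank 3 and Smith normal form diag(1,1,1).

Reading off H_k = ker ∂_k / im ∂_{k+1}:

  H_0: rank C_0 − rank ∂_1 = 9 − 8 = 1, and the invariant factors of ∂_1 are all 1, so H_0 = Z.
  H_1: rank ker ∂_1 − rank ∂_2 = (15 − 8) − 3 = 4, and the invariant factors of ∂_2 are all 1, so H_1 = Z^4.
  H_2: rank ker ∂_2 − rank ∂_3 = (3 − 3) − 0 = 0, and there is no ∂_3, so H_2 = 0.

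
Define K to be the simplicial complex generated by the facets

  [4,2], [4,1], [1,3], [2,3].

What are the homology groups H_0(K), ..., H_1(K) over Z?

H_0 ≅ Z,  H_1 ≅ Z.

Take the total order 1 < 2 < 3 < 4 on the vertex set. Then K (dimension 1) consists of the simplices:

  0-simplices (4): [1], [2], [3], [4]
  1-simplices (4): [1,3], [1,4], [2,3], [2,4]

Hence C_0 ≅ Z^4, C_1 ≅ Z^4.

Boundary ∂_1: C_1 → C_0 sends each edge [p,q] (with p < q) to q − p. For instance
  ∂[2,4] = [4] − [2].
The resulting 4×4 matrix has rank 3, and its Smith normal form has invariant factors (1,1,1).

Computing H_k = (kernel of ∂_k) / (image of ∂_{k+1}):

  H_0: rank C_0 − rank ∂_1 = 4 − 3 = 1, and the invariant factors of ∂_1 are all 1, so H_0 ≅ Z.
  H_1: rank ker ∂_1 − rank ∂_2 = (4 − 3) − 0 = 1, and there is no ∂_2, so H_1 ≅ Z.

(K is a triangulation of the circle S^1.)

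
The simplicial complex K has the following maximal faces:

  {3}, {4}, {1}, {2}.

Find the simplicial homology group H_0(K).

H_0 ≅ Z^4.

Fix the vertex order 1 < 2 < 3 < 4 and write every simplex with vertices in increasing order. Then dim K = 0 and the simplices of K are:

  0-simplices (4): [1], [2], [3], [4]

giving chain groups C_0 ≅ Z^4.

Computing H_k = (kernel of ∂_k) / (image of ∂_{k+1}):

  H_0: rank C_0 − rank ∂_1 = 4 − 0 = 4, and there is no ∂_1, so H_0 = Z^4.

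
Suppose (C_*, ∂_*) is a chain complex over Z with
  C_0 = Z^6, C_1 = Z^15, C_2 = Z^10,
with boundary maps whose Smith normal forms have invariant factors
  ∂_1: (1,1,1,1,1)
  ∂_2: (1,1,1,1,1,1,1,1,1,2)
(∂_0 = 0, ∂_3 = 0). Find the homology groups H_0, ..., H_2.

H_0: b_0 = 6 − 0 − 5 = 1; torsion from ∂_1 factors > 1: none. So H_0 ≅ Z.
H_1: b_1 = 15 − 5 − 10 = 0; torsion from ∂_2 factors > 1: [2]. So H_1 ≅ Z/2Z.
H_2: b_2 = 10 − 10 − 0 = 0; torsion from ∂_3 factors > 1: none. So H_2 ≅ 0.

H_0 ≅ Z,  H_1 ≅ Z/2Z,  H_2 = 0.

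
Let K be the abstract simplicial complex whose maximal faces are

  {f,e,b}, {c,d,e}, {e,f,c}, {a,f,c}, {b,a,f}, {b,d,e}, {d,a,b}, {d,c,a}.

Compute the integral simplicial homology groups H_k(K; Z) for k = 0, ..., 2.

H_0 ≅ Z,  H_1 = 0,  H_2 ≅ Z.

We work with the vertex ordering a < b < c < d < e < f. The simplices of K, each written with vertices in increasing order, are:

  0-simplices (6): a, b, c, d, e, f
  1-simplices (12): ab, ac, ad, af, bd, be, bf, cd, ce, cf, de, ef
  2-simplices (8): abd, abf, acd, acf, bde, bef, cde, cef

so the chain groups are C_0 ≅ Z^6, C_1 ≅ Z^12, C_2 ≅ Z^8.

The boundary map ∂_1: C_1 → C_0 maps an edge to its endpoints' difference, ∂[p,q] = q − p. For instance
  ∂ef = f − e.
This gives a 6×12 integer matrix of rank 5; reducing to Smith normal form yields diagonal entries (1,1,1,1,1).

The boundary map ∂_2: C_2 → C_1 sends each 2-simplex [p,q,r] to [q,r] − [p,r] + [p,q]. For instance
  ∂bde = de − be + bd,
  ∂bef = ef − bf + be.
The 12×8 boundary matrix has rank 7 and Smith normal form diag(1,1,1,1,1,1,1).

Reading off H_k = ker ∂_k / im ∂_{k+1}:

  H_0: rank C_0 − rank ∂_1 = 6 − 5 = 1, and the invariant factors of ∂_1 are all 1, so H_0 ≅ Z.
  H_1: rank ker ∂_1 − rank ∂_2 = (12 − 5) − 7 = 0, and the invariant factors of ∂_2 are all 1, so H_1 ≅ 0.
  H_2: rank ker ∂_2 − rank ∂_3 = (8 − 7) − 0 = 1, and there is no ∂_3, so H_2 ≅ Z.

As a check, the Euler characteristic is 6 − 12 + 8 = 2, which agrees with 1 − 0 + 1 = 2.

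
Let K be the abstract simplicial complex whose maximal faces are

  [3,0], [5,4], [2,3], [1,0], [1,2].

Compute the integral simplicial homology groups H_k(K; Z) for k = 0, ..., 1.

K has 6 vertices, 5 edges.
rank ∂_0 = 0, rank ∂_1 = 4 ⇒ b_0 = 6 − 0 − 4 = 2; all invariant factors of ∂_1 are 1 so no torsion. So H_0 = Z^2.
rank ∂_1 = 4, rank ∂_2 = 0 ⇒ b_1 = 5 − 4 − 0 = 1. So H_1 = Z.

H_0 ≅ Z^2,  H_1 ≅ Z.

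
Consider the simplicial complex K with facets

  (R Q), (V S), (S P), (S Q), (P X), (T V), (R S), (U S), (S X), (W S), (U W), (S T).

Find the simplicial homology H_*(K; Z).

We work with the vertex ordering P < Q < R < S < T < U < V < W < X. The simplices of K, each written with vertices in increasing order, are:

  0-simplices (9): P, Q, R, S, T, U, V, W, X
  1-simplices (12): PS, PX, QR, QS, RS, ST, SU, SV, SW, SX, TV, UW

Hence C_0 ≅ Z^9, C_1 ≅ Z^12.

∂_1: C_1 → C_0 maps an edge to its endpoints' difference, ∂[p,q] = q − p. For instance
  ∂SX = X − S.
The 9×12 boundary matrix has rank 8 and Smith normal form diag(1,1,1,1,1,1,1,1).

From H_k ≅ ker(∂_k) / im(∂_{k+1}) we obtain:

  H_0: rank C_0 − rank ∂_1 = 9 − 8 = 1, and the invariant factors of ∂_1 are all 1, so H_0 = Z.
  H_1: rank ker ∂_1 − rank ∂_2 = (12 − 8) − 0 = 4, and there is no ∂_2, so H_1 = Z^4.

H_0 = Z,  H_1 = Z^4.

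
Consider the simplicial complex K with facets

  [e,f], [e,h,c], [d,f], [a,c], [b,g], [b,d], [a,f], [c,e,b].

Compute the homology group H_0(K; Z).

H_0 = Z.

Order the vertices as a < b < c < d < e < f < g < h. Listing each simplex with vertices in this order, K has dimension 2 with simplices:

  0-simplices (8): a, b, c, d, e, f, g, h
  1-simplices (11): ac, af, bc, bd, be, bg, ce, ch, df, ef, eh
  2-simplices (2): bce, ceh

so the chain groups are C_0 ≅ Z^8, C_1 ≅ Z^11, C_2 ≅ Z^2.

The boundary map ∂_1: C_1 → C_0 sends each edge [p,q] (with p < q) to q − p. For instance
  ∂be = e − b.
The resulting 8×11 matrix has rank 7, and its Smith normal form has invariant factors (1,1,1,1,1,1,1).

∂_2: C_2 → C_1 sends each 2-simplex [p,q,r] to [q,r] − [p,r] + [p,q]. For instance
  ∂bce = ce − be + bc,
  ∂ceh = eh − ch + ce.
The 11×2 boundary matrix has rank 2 and Smith normal form diag(1,1).

From H_k ≅ ker(∂_k) / im(∂_{k+1}) we obtain:

  H_0: rank C_0 − rank ∂_1 = 8 − 7 = 1, and the invariant factors of ∂_1 are all 1, so H_0 ≅ Z.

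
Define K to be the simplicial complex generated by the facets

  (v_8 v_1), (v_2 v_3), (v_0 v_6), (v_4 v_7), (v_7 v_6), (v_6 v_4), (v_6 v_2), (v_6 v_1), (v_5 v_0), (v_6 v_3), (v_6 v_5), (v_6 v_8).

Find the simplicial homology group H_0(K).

Take the total order v_0 < v_1 < v_2 < v_3 < v_4 < v_5 < v_6 < v_7 < v_8 on the vertex set. Then K (dimension 1) consists of the simplices:

  0-simplices (9): [v_0], [v_1], [v_2], [v_3], [v_4], [v_5], [v_6], [v_7], [v_8]
  1-simplices (12): [v_0,v_5], [v_0,v_6], [v_1,v_6], [v_1,v_8], [v_2,v_3], [v_2,v_6], [v_3,v_6], [v_4,v_6], [v_4,v_7], [v_5,v_6], [v_6,v_7], [v_6,v_8]

Hence C_0 ≅ Z^9, C_1 ≅ Z^12.

∂_1: C_1 → C_0 sends each edge [p,q] (with p < q) to q − p. For instance
  ∂[v_0,v_6] = [v_6] − [v_0].
This gives a 9×12 integer matrix of rank 8; reducing to Smith normal form yields diagonal entries (1,1,1,1,1,1,1,1).

Reading off H_k = ker ∂_k / im ∂_{k+1}:

  H_0: rank C_0 − rank ∂_1 = 9 − 8 = 1, and the invariant factors of ∂_1 are all 1, so H_0 ≅ Z.

(K is a triangulation of a wedge of 4 circles.)

H_0 = Z.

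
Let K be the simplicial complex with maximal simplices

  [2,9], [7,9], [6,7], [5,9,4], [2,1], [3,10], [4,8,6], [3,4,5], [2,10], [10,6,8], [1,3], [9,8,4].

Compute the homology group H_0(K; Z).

H_0 ≅ Z.

We work with the vertex ordering 1 < 2 < 3 < 4 < 5 < 6 < 7 < 8 < 9 < 10. The simplices of K, each written with vertices in increasing order, are:

  0-simplices (10): [1], [2], [3], [4], [5], [6], [7], [8], [9], [10]
  1-simplices (18): [1,2], [1,3], [2,9], [2,10], [3,4], [3,5], [3,10], [4,5], [4,6], [4,8], [4,9], [5,9], [6,7], [6,8], [6,10], [7,9], [8,9], [8,10]
  2-simplices (5): [3,4,5], [4,5,9], [4,6,8], [4,8,9], [6,8,10]

giving chain groups C_0 ≅ Z^10, C_1 ≅ Z^18, C_2 ≅ Z^5.

The boundary map ∂_1: C_1 → C_0 sends each edge [p,q] (with p < q) to q − p.
The 10×18 boundary matrix has rank 9 and Smith normal form diag(1,1,1,1,1,1,1,1,1).

The boundary map ∂_2: C_2 → C_1 sends each 2-simplex [p,q,r] to [q,r] − [p,r] + [p,q]. For instance
  ∂[4,5,9] = [5,9] − [4,9] + [4,5],
  ∂[6,8,10] = [8,10] − [6,10] + [6,8].
This gives a 18×5 integer matrix of rank 5; reducing to Smith normal form yields diagonal entries (1,1,1,1,1).

Computing H_k = (kernel of ∂_k) / (image of ∂_{k+1}):

  H_0: rank C_0 − rank ∂_1 = 10 − 9 = 1, and the invariant factors of ∂_1 are all 1, so H_0 = Z.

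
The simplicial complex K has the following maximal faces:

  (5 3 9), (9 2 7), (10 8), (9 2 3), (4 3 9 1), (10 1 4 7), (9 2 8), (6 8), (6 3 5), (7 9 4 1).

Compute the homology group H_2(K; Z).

K has 10 vertices, 23 edges, 15 triangles, 3 3-simplices.
rank ∂_2 = 12, rank ∂_3 = 3 ⇒ b_2 = 15 − 12 − 3 = 0; all invariant factors of ∂_3 are 1 so no torsion. So H_2 = 0.

H_2 ≅ 0.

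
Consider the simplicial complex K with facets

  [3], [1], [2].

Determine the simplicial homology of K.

Fix the vertex order 1 < 2 < 3 and write every simplex with vertices in increasing order. Then dim K = 0 and the simplices of K are:

  0-simplices (3): [1], [2], [3]

so the chain groups are C_0 ≅ Z^3.

Reading off H_k = ker ∂_k / im ∂_{k+1}:

  H_0: rank C_0 − rank ∂_1 = 3 − 0 = 3, and there is no ∂_1, so H_0 = Z^3.

(K is a triangulation of a set of 3 points.)

H_0 ≅ Z^3.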